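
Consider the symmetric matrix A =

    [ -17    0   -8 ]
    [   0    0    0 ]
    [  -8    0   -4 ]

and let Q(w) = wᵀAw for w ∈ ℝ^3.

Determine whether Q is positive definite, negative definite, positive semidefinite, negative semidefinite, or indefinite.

negative semidefinite

Symmetric row and column elimination reduces A to a congruent diagonal form with pivots -17, 0, -4/17.
That gives 2 negative, 1 zero pivots.
Hence Q is negative semidefinite.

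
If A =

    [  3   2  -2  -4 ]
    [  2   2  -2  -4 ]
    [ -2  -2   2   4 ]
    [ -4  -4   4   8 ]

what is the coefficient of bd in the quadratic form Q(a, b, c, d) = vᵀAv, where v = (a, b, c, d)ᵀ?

The coefficient of bd is A[2,4] + A[4,2] = 2·(-4) = -8.

-8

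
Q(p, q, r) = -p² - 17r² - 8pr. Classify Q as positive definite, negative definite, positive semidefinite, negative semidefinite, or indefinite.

negative semidefinite

The associated matrix is A = [[-1, 0, -4], [0, 0, 0], [-4, 0, -17]].
Applying the same elementary operations to the rows and columns of A produces a congruent diagonal matrix with entries -1, 0, -1.
That gives 2 negative, 1 zero pivots.
Hence Q is negative semidefinite.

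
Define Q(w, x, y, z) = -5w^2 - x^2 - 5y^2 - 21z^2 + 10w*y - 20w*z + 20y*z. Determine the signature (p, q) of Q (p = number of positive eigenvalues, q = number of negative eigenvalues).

(0, 3)

The associated matrix is A = [[-5, 0, 5, -10], [0, -1, 0, 0], [5, 0, -5, 10], [-10, 0, 10, -21]].
Row-reducing A symmetrically gives the diagonal entries -5, -1, 0, -1.
Counting signs: 3 negative, 1 zero.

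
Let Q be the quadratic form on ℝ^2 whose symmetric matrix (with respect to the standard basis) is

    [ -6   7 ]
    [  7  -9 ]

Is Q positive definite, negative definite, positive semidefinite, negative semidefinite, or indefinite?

An LDLᵀ factorisation of A has diagonal entries -6, -5/6.
So there are 2 negative pivots.
Hence Q is negative definite.

negative definite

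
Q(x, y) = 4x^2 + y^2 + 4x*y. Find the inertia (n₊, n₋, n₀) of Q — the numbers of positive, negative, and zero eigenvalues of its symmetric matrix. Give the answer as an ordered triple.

The symmetric matrix is A = [[4, 2], [2, 1]].
Row-reducing A symmetrically gives the diagonal entries 4, 0.
That gives 1 positive, 1 zero pivots.

(1, 0, 1)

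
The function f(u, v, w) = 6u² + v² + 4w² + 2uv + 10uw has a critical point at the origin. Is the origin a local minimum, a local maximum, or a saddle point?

saddle point

The Hessian at the origin is H = [[12, 2, 10], [2, 2, 0], [10, 0, 8]].
Row-reducing H symmetrically gives the diagonal entries 12, 5/3, -2.
That gives 2 positive, 1 negative pivots.
H is indefinite, so the origin is a saddle point.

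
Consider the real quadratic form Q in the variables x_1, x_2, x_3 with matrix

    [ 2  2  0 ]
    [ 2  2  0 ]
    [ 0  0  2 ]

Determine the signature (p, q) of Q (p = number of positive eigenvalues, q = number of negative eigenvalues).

Applying the same elementary operations to the rows and columns of A produces a congruent diagonal matrix with entries 2, 0, 2.
Counting signs: 2 positive, 1 zero.

(2, 0)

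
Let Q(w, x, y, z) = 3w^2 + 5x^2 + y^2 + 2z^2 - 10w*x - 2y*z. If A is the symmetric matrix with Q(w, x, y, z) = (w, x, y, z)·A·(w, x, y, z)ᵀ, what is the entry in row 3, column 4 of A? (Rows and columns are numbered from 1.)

-1

The coefficient of y·z in Q is -2. For a symmetric A this equals A[3,4] + A[4,3] = 2·A[3,4].
So A[3,4] = -2/2 = -1.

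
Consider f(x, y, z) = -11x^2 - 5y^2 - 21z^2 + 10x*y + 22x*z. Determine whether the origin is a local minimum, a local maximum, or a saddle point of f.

local maximum

The Hessian at the origin is H = [[-22, 10, 22], [10, -10, 0], [22, 0, -42]].
Applying the same elementary operations to the rows and columns of H produces a congruent diagonal matrix with entries -22, -60/11, -5/3.
Counting signs: 3 negative.
H is negative definite, so the origin is a strict local maximum.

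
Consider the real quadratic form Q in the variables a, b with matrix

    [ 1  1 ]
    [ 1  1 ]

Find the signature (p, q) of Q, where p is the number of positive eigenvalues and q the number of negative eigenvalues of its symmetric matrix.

Applying the same elementary operations to the rows and columns of A produces a congruent diagonal matrix with entries 1, 0.
So there are 1 positive, 1 zero pivots.

(1, 0)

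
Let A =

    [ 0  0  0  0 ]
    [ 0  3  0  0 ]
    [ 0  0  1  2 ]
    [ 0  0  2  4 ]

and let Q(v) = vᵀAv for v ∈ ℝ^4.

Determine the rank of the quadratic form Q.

Row-reducing A symmetrically gives the diagonal entries 0, 3, 1, 0.
Counting signs: 2 positive, 2 zero.
The rank is the number of nonzero pivots: 2.

2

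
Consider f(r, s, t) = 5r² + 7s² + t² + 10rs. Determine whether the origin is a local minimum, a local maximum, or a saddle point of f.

local minimum

The Hessian at the origin is H = [[10, 10, 0], [10, 14, 0], [0, 0, 2]].
Row-reducing H symmetrically gives the diagonal entries 10, 4, 2.
Counting signs: 3 positive.
H is positive definite, so the origin is a strict local minimum.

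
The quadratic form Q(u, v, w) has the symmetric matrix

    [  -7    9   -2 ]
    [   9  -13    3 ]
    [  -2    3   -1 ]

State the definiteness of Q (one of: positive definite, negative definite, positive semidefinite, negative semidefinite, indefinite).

negative definite

Leading principal minors: Δ_1 = -7, Δ_2 = 10, Δ_3 = -3.
The signs alternate starting with Δ_1 < 0, so by Sylvester's criterion Q is negative definite.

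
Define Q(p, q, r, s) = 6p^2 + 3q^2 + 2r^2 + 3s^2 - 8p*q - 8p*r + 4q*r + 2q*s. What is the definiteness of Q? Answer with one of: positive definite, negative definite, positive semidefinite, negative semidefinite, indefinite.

indefinite

The associated matrix is A = [[6, -4, -4, 0], [-4, 3, 2, 1], [-4, 2, 2, 0], [0, 1, 0, 3]].
Congruent diagonalization of A (simultaneous row and column reduction) yields pivots 6, 1/3, -2, 2.
That gives 3 positive, 1 negative pivots.
Hence Q is indefinite.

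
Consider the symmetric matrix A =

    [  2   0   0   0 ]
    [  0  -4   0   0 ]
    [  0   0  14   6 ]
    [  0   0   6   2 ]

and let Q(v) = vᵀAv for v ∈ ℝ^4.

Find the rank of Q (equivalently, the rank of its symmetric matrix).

4

Row-reducing A symmetrically gives the diagonal entries 2, -4, 14, -4/7.
That gives 2 positive, 2 negative pivots.
The rank is the number of nonzero pivots: 4.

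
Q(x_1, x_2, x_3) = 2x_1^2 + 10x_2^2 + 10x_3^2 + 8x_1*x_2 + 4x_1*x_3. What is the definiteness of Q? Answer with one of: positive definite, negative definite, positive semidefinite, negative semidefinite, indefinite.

The symmetric matrix is A = [[2, 4, 2], [4, 10, 0], [2, 0, 10]].
Applying the same elementary operations to the rows and columns of A produces a congruent diagonal matrix with entries 2, 2, 0.
Counting signs: 2 positive, 1 zero.
Hence Q is positive semidefinite.

positive semidefinite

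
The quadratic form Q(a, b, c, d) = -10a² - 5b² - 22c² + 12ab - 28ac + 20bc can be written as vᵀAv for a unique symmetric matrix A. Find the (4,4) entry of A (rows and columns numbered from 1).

The coefficient of d² in Q is 0, and that is exactly A[4,4].

0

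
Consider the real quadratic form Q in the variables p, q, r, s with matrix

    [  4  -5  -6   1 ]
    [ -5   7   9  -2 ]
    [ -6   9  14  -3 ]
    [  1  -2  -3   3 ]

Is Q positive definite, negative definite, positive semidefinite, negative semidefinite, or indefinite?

Applying the same elementary operations to the rows and columns of A produces a congruent diagonal matrix with entries 4, 3/4, 2, 2.
That gives 4 positive pivots.
Hence Q is positive definite.

positive definite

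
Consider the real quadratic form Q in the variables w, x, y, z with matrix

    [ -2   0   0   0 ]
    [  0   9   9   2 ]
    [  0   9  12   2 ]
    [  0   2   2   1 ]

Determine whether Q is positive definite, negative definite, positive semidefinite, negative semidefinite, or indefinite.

An LDLᵀ factorisation of A has diagonal entries -2, 9, 3, 5/9.
That gives 3 positive, 1 negative pivots.
Hence Q is indefinite.

indefinite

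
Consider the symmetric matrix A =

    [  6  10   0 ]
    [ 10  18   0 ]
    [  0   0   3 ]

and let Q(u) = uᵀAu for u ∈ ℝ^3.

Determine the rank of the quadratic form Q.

Row-reducing A symmetrically gives the diagonal entries 6, 4/3, 3.
Counting signs: 3 positive.
The rank is the number of nonzero pivots: 3.

3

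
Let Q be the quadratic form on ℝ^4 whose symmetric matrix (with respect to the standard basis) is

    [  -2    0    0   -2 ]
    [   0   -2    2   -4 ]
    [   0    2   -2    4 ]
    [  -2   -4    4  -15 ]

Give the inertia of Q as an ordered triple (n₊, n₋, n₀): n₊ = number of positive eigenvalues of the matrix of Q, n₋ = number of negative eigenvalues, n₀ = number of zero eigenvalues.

Congruent diagonalization of A (simultaneous row and column reduction) yields pivots -2, -2, 0, -5.
Counting signs: 3 negative, 1 zero.

(0, 3, 1)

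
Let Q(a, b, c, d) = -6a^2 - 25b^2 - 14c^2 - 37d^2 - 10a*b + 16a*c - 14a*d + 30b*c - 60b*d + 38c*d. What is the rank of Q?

3

The associated matrix is A = [[-6, -5, 8, -7], [-5, -25, 15, -30], [8, 15, -14, 19], [-7, -30, 19, -37]].
Congruent diagonalization of A (simultaneous row and column reduction) yields pivots -6, -125/6, 0, -4/5.
Counting signs: 3 negative, 1 zero.
The rank is the number of nonzero pivots: 3.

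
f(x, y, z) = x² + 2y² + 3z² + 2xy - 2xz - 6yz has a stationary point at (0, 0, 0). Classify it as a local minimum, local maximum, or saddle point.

The Hessian at the origin is H = [[2, 2, -2], [2, 4, -6], [-2, -6, 6]].
Applying the same elementary operations to the rows and columns of H produces a congruent diagonal matrix with entries 2, 2, -4.
Counting signs: 2 positive, 1 negative.
H is indefinite, so the origin is a saddle point.

saddle point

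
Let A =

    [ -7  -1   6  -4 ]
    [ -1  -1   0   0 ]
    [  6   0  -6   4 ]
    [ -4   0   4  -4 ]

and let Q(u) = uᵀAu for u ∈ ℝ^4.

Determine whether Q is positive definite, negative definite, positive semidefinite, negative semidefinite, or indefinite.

Symmetric row and column elimination reduces A to a congruent diagonal form with pivots -7, -6/7, 0, -4/3.
So there are 3 negative, 1 zero pivots.
Hence Q is negative semidefinite.

negative semidefinite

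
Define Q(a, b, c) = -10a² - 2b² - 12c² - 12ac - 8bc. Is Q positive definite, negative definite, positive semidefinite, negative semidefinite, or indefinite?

The symmetric matrix of Q is A = [[-10, 0, -6], [0, -2, -4], [-6, -4, -12]].
Leading principal minors: Δ_1 = -10, Δ_2 = 20, Δ_3 = -8.
The signs alternate starting with Δ_1 < 0, so by Sylvester's criterion Q is negative definite.

negative definite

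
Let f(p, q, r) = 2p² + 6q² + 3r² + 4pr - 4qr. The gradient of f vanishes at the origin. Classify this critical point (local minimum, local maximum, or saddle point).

local minimum

The Hessian at the origin is H = [[4, 0, 4], [0, 12, -4], [4, -4, 6]].
Applying the same elementary operations to the rows and columns of H produces a congruent diagonal matrix with entries 4, 12, 2/3.
So there are 3 positive pivots.
H is positive definite, so the origin is a strict local minimum.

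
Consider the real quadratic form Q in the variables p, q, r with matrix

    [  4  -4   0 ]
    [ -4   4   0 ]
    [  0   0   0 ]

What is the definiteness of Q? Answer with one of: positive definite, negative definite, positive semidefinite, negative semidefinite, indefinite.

Applying the same elementary operations to the rows and columns of A produces a congruent diagonal matrix with entries 4, 0, 0.
That gives 1 positive, 2 zero pivots.
Hence Q is positive semidefinite.

positive semidefinite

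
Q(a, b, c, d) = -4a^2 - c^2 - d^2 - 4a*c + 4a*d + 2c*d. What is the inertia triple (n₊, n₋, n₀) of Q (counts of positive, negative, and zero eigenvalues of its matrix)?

(0, 1, 3)

The associated matrix is A = [[-4, 0, -2, 2], [0, 0, 0, 0], [-2, 0, -1, 1], [2, 0, 1, -1]].
Row-reducing A symmetrically gives the diagonal entries -4, 0, 0, 0.
Counting signs: 1 negative, 3 zero.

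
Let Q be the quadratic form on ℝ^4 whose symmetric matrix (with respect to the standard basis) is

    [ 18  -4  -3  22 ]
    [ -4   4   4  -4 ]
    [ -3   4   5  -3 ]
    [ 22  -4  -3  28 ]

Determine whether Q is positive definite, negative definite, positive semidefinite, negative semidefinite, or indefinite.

positive definite

Row-reducing A symmetrically gives the diagonal entries 18, 28/9, 13/14, 10/13.
That gives 4 positive pivots.
Hence Q is positive definite.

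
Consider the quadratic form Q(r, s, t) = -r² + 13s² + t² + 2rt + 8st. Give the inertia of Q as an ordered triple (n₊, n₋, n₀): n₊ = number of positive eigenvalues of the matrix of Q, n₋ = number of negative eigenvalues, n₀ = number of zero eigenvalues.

The symmetric matrix is A = [[-1, 0, 1], [0, 13, 4], [1, 4, 1]].
Applying the same elementary operations to the rows and columns of A produces a congruent diagonal matrix with entries -1, 13, 10/13.
So there are 2 positive, 1 negative pivots.

(2, 1, 0)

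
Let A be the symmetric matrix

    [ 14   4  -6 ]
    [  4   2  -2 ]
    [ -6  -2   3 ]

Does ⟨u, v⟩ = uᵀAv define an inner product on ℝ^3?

Applying the same elementary operations to the rows and columns of A produces a congruent diagonal matrix with entries 14, 6/7, 1/3.
So there are 3 positive pivots.
Hence Q is positive definite.
⟨·,·⟩ is an inner product exactly when A is positive definite.

yes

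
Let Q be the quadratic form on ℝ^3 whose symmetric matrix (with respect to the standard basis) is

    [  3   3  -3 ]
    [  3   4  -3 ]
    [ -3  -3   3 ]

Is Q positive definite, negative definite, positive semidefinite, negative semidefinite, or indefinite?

positive semidefinite

Symmetric row and column elimination reduces A to a congruent diagonal form with pivots 3, 1, 0.
Counting signs: 2 positive, 1 zero.
Hence Q is positive semidefinite.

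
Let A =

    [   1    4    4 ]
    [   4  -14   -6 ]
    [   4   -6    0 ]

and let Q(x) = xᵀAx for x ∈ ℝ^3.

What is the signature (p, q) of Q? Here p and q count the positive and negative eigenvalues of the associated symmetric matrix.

Applying the same elementary operations to the rows and columns of A produces a congruent diagonal matrix with entries 1, -30, 2/15.
That gives 2 positive, 1 negative pivots.

(2, 1)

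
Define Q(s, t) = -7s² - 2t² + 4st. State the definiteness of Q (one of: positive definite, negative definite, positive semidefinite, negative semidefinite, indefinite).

negative definite

The symmetric matrix of Q is [[-7, 2], [2, -2]].
For the 2×2 matrix [[-7, 2], [2, -2]]: det = -7·-2 − (2)² = 10, trace = -9.
det > 0 so both eigenvalues share the sign of the trace; trace = -9 < 0 ⇒ both negative.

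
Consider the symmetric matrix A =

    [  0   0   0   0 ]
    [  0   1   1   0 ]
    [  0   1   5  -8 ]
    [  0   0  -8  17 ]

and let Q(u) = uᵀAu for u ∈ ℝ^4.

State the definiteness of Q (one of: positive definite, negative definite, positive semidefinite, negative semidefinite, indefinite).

Symmetric row and column elimination reduces A to a congruent diagonal form with pivots 0, 1, 4, 1.
That gives 3 positive, 1 zero pivots.
Hence Q is positive semidefinite.

positive semidefinite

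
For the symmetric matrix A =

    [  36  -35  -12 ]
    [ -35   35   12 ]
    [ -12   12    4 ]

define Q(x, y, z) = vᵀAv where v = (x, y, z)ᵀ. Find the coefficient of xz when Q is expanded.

The coefficient of xz is A[1,3] + A[3,1] = 2·(-12) = -24.

-24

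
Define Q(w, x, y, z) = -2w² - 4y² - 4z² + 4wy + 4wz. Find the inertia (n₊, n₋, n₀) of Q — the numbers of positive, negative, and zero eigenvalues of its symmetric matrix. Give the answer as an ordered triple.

Write A = [[-2, 0, 2, 2], [0, 0, 0, 0], [2, 0, -4, 0], [2, 0, 0, -4]].
Congruent diagonalization of A (simultaneous row and column reduction) yields pivots -2, 0, -2, 0.
Counting signs: 2 negative, 2 zero.

(0, 2, 2)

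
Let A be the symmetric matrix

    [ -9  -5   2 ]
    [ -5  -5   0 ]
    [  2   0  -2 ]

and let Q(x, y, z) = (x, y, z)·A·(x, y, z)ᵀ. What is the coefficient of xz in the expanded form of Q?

The coefficient of xz is A[1,3] + A[3,1] = 2·2 = 4.

4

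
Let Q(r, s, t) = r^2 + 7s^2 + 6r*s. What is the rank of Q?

2

The symmetric matrix is A = [[1, 3, 0], [3, 7, 0], [0, 0, 0]].
Congruent diagonalization of A (simultaneous row and column reduction) yields pivots 1, -2, 0.
Counting signs: 1 positive, 1 negative, 1 zero.
The rank is the number of nonzero pivots: 2.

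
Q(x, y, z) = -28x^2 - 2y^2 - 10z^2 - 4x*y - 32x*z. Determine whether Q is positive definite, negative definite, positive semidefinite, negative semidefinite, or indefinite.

negative definite

The symmetric matrix of Q is A = [[-28, -2, -16], [-2, -2, 0], [-16, 0, -10]].
Leading principal minors: Δ_1 = -28, Δ_2 = 52, Δ_3 = -8.
The signs alternate starting with Δ_1 < 0, so by Sylvester's criterion Q is negative definite.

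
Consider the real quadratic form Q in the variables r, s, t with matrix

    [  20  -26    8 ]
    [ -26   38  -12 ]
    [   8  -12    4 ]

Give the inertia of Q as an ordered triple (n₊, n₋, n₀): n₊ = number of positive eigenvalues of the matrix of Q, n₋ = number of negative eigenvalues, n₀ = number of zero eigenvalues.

(3, 0, 0)

An LDLᵀ factorisation of A has diagonal entries 20, 21/5, 4/21.
Counting signs: 3 positive.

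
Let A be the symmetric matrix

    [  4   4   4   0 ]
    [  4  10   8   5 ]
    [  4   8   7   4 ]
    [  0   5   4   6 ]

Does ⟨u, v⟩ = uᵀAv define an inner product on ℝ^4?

Leading principal minors: Δ_1 = 4, Δ_2 = 24, Δ_3 = 8, Δ_4 = 4.
All leading principal minors are positive, so by Sylvester's criterion Q is positive definite.
⟨·,·⟩ is an inner product exactly when A is positive definite.

yes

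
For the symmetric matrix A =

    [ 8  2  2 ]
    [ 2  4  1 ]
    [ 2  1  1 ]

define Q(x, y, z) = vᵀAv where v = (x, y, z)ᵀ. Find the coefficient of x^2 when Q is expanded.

The coefficient of x^2 is the diagonal entry A[1,1] = 8.

8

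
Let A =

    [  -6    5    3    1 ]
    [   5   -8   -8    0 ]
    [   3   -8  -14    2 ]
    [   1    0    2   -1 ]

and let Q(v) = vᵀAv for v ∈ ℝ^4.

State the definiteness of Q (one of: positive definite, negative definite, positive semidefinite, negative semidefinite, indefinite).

negative definite

Leading principal minors: Δ_1 = -6, Δ_2 = 23, Δ_3 = -106, Δ_4 = 30.
The signs alternate starting with Δ_1 < 0, so by Sylvester's criterion Q is negative definite.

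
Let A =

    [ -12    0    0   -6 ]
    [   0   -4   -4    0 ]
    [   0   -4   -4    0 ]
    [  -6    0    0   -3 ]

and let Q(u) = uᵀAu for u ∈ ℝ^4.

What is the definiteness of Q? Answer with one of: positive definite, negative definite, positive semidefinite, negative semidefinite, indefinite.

negative semidefinite

Symmetric row and column elimination reduces A to a congruent diagonal form with pivots -12, -4, 0, 0.
Counting signs: 2 negative, 2 zero.
Hence Q is negative semidefinite.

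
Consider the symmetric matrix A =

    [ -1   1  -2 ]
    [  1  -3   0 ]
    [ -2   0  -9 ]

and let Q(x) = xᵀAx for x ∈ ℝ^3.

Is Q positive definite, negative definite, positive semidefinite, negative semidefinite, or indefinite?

negative definite

Row-reducing A symmetrically gives the diagonal entries -1, -2, -3.
So there are 3 negative pivots.
Hence Q is negative definite.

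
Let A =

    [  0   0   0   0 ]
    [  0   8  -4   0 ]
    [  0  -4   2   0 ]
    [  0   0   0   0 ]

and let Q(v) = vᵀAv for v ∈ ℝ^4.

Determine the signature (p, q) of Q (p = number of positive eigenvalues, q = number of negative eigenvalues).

(1, 0)

Row-reducing A symmetrically gives the diagonal entries 0, 8, 0, 0.
That gives 1 positive, 3 zero pivots.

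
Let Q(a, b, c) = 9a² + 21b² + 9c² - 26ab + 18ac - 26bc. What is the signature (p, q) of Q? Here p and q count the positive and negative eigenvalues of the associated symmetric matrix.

The symmetric matrix is A = [[9, -13, 9], [-13, 21, -13], [9, -13, 9]].
Row-reducing A symmetrically gives the diagonal entries 9, 20/9, 0.
Counting signs: 2 positive, 1 zero.

(2, 0)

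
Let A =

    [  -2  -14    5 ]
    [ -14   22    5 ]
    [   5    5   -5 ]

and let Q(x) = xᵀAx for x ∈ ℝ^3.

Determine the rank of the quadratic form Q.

Applying the same elementary operations to the rows and columns of A produces a congruent diagonal matrix with entries -2, 120, 0.
Counting signs: 1 positive, 1 negative, 1 zero.
The rank is the number of nonzero pivots: 2.

2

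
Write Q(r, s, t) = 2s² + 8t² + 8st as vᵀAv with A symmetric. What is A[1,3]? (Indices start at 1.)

The coefficient of r·t in Q is 0. For a symmetric A this equals A[1,3] + A[3,1] = 2·A[1,3].
So A[1,3] = 0/2 = 0.

0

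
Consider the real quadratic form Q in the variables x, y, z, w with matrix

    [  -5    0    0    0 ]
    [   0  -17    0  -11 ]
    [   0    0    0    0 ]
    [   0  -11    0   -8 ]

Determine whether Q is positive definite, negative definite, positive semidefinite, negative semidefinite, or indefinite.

Congruent diagonalization of A (simultaneous row and column reduction) yields pivots -5, -17, 0, -15/17.
That gives 3 negative, 1 zero pivots.
Hence Q is negative semidefinite.

negative semidefinite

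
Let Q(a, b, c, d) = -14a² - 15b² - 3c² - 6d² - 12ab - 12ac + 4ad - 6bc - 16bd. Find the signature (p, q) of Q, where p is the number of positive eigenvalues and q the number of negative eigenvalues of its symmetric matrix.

The symmetric matrix is A = [[-14, -6, -6, 2], [-6, -15, -3, -8], [-6, -3, -3, 0], [2, -8, 0, -6]].
Symmetric row and column elimination reduces A to a congruent diagonal form with pivots -14, -87/7, -12/29, 4/3.
So there are 1 positive, 3 negative pivots.

(1, 3)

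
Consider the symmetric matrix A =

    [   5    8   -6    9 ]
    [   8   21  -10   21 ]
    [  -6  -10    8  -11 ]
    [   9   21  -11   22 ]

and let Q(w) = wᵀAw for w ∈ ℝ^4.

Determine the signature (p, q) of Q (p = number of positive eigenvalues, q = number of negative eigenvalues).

(4, 0)

Row-reducing A symmetrically gives the diagonal entries 5, 41/5, 32/41, 15/32.
That gives 4 positive pivots.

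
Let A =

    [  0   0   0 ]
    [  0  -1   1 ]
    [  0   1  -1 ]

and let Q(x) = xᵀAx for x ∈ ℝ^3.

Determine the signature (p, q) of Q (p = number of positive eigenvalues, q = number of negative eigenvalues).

Row-reducing A symmetrically gives the diagonal entries 0, -1, 0.
Counting signs: 1 negative, 2 zero.

(0, 1)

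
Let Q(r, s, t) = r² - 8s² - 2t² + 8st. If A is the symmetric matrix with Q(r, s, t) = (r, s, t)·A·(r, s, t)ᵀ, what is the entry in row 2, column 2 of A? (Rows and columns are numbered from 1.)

-8

The coefficient of s² in Q is -8, and that is exactly A[2,2].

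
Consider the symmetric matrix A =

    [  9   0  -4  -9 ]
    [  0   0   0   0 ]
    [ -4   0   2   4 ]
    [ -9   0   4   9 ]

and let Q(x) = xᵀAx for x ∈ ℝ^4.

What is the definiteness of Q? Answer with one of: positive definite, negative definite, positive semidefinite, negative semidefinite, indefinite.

Congruent diagonalization of A (simultaneous row and column reduction) yields pivots 9, 0, 2/9, 0.
So there are 2 positive, 2 zero pivots.
Hence Q is positive semidefinite.

positive semidefinite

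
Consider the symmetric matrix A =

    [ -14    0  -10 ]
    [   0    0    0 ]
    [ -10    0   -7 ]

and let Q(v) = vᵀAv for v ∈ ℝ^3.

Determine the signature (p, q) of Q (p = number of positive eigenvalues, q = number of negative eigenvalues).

(1, 1)

Row-reducing A symmetrically gives the diagonal entries -14, 0, 1/7.
Counting signs: 1 positive, 1 negative, 1 zero.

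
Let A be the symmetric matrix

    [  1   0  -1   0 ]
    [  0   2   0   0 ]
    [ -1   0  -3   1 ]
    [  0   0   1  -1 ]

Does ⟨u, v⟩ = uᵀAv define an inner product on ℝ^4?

Row-reducing A symmetrically gives the diagonal entries 1, 2, -4, -3/4.
So there are 2 positive, 2 negative pivots.
Hence Q is indefinite.
⟨·,·⟩ is an inner product exactly when A is positive definite.

no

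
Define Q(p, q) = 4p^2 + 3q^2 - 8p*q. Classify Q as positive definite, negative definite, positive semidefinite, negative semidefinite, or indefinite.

The associated matrix is A = [[4, -4], [-4, 3]].
An LDLᵀ factorisation of A has diagonal entries 4, -1.
Counting signs: 1 positive, 1 negative.
Hence Q is indefinite.

indefinite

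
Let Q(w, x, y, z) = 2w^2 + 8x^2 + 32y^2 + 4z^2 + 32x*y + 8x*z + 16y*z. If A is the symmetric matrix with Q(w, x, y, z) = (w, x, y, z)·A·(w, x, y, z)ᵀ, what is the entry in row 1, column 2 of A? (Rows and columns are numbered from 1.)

The coefficient of w·x in Q is 0. For a symmetric A this equals A[1,2] + A[2,1] = 2·A[1,2].
So A[1,2] = 0/2 = 0.

0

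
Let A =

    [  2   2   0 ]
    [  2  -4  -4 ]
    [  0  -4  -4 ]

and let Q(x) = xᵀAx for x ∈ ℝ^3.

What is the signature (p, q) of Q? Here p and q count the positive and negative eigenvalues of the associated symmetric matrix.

Symmetric row and column elimination reduces A to a congruent diagonal form with pivots 2, -6, -4/3.
Counting signs: 1 positive, 2 negative.

(1, 2)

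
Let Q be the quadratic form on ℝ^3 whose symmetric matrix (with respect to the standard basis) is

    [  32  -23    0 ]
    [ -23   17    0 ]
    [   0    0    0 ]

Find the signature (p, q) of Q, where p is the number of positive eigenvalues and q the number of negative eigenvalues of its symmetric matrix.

(2, 0)

Symmetric row and column elimination reduces A to a congruent diagonal form with pivots 32, 15/32, 0.
So there are 2 positive, 1 zero pivots.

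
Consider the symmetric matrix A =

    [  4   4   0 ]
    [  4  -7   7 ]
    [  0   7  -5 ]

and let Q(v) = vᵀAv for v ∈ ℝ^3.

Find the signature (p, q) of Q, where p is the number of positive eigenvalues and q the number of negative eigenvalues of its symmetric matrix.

Congruent diagonalization of A (simultaneous row and column reduction) yields pivots 4, -11, -6/11.
That gives 1 positive, 2 negative pivots.

(1, 2)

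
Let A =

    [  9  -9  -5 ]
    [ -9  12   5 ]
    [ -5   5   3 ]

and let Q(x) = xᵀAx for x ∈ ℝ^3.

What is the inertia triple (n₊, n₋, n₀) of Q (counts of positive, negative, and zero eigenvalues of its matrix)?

(3, 0, 0)

Symmetric row and column elimination reduces A to a congruent diagonal form with pivots 9, 3, 2/9.
That gives 3 positive pivots.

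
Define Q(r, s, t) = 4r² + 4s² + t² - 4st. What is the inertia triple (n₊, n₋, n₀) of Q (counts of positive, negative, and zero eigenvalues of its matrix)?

(2, 0, 1)

The associated matrix is A = [[4, 0, 0], [0, 4, -2], [0, -2, 1]].
Symmetric row and column elimination reduces A to a congruent diagonal form with pivots 4, 4, 0.
So there are 2 positive, 1 zero pivots.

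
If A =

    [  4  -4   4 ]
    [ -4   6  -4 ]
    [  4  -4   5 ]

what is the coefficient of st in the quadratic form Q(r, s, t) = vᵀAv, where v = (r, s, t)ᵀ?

The coefficient of st is A[2,3] + A[3,2] = 2·(-4) = -8.

-8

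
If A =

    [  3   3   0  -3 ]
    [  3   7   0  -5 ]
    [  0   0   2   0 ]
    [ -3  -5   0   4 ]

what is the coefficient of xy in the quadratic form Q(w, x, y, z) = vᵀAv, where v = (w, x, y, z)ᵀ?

0

The coefficient of xy is A[2,3] + A[3,2] = 2·0 = 0.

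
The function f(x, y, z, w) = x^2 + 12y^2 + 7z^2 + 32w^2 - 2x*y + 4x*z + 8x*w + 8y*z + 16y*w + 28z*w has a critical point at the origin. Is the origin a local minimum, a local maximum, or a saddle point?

The Hessian at the origin is H = [[2, -2, 4, 8], [-2, 24, 8, 16], [4, 8, 14, 28], [8, 16, 28, 64]].
Symmetric row and column elimination reduces H to a congruent diagonal form with pivots 2, 22, -6/11, 8.
So there are 3 positive, 1 negative pivots.
H is indefinite, so the origin is a saddle point.

saddle point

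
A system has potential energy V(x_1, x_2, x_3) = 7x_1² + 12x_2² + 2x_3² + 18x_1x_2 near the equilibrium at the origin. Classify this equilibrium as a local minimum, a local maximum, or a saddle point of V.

local minimum

The Hessian at the origin is H = [[14, 18, 0], [18, 24, 0], [0, 0, 4]].
Row-reducing H symmetrically gives the diagonal entries 14, 6/7, 4.
That gives 3 positive pivots.
H is positive definite, so the origin is a strict local minimum.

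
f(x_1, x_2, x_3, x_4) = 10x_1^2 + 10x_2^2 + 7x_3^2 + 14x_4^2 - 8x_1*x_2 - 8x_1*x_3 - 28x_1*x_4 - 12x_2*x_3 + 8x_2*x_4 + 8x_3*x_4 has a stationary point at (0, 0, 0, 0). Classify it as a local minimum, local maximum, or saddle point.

saddle point

The Hessian at the origin is H = [[20, -8, -8, -28], [-8, 20, -12, 8], [-8, -12, 14, 8], [-28, 8, 8, 28]].
Row-reducing H symmetrically gives the diagonal entries 20, 84/5, -62/21, 24/31.
That gives 3 positive, 1 negative pivots.
H is indefinite, so the origin is a saddle point.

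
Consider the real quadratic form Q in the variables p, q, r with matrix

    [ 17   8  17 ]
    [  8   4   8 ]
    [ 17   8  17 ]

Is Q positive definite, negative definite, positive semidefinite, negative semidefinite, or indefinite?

positive semidefinite

Congruent diagonalization of A (simultaneous row and column reduction) yields pivots 17, 4/17, 0.
That gives 2 positive, 1 zero pivots.
Hence Q is positive semidefinite.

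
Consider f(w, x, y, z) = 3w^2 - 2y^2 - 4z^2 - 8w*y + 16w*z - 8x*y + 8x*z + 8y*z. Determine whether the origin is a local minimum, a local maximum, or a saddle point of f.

saddle point

The Hessian at the origin is H = [[6, 0, -8, 16], [0, 0, -8, 8], [-8, -8, -4, 8], [16, 8, 8, -8]].
H is indefinite, so the origin is a saddle point.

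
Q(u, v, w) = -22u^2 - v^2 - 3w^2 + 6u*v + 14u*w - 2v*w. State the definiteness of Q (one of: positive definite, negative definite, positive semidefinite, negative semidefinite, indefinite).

The symmetric matrix of Q is A = [[-22, 3, 7], [3, -1, -1], [7, -1, -3]].
Leading principal minors: Δ_1 = -22, Δ_2 = 13, Δ_3 = -10.
The signs alternate starting with Δ_1 < 0, so by Sylvester's criterion Q is negative definite.

negative definite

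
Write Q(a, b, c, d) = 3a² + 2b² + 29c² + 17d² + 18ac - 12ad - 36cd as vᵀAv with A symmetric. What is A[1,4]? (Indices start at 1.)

The coefficient of a·d in Q is -12. For a symmetric A this equals A[1,4] + A[4,1] = 2·A[1,4].
So A[1,4] = -12/2 = -6.

-6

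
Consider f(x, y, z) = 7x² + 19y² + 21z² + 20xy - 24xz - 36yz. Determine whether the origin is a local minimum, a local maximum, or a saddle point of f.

local minimum

The Hessian at the origin is H = [[14, 20, -24], [20, 38, -36], [-24, -36, 42]].
An LDLᵀ factorisation of H has diagonal entries 14, 66/7, 6/11.
So there are 3 positive pivots.
H is positive definite, so the origin is a strict local minimum.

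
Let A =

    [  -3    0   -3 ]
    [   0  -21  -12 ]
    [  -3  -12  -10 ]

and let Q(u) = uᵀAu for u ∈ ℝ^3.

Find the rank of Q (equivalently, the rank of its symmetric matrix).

An LDLᵀ factorisation of A has diagonal entries -3, -21, -1/7.
Counting signs: 3 negative.
The rank is the number of nonzero pivots: 3.

3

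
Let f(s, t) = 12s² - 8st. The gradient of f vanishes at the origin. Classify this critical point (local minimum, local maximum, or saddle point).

saddle point

The Hessian at the origin is H = [[24, -8], [-8, 0]].
det H = 24·0 − (-8)² = -64 < 0, so H is indefinite.
Therefore the origin is a saddle point.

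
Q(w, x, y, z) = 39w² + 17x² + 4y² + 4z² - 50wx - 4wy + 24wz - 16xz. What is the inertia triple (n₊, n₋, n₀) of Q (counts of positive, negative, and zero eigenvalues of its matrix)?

(4, 0, 0)

The symmetric matrix is A = [[39, -25, -2, 12], [-25, 17, 0, -8], [-2, 0, 4, 0], [12, -8, 0, 4]].
Row-reducing A symmetrically gives the diagonal entries 39, 38/39, 42/19, 4/21.
So there are 4 positive pivots.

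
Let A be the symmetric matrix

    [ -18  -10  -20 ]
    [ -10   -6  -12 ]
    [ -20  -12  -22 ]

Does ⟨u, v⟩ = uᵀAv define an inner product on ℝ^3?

An LDLᵀ factorisation of A has diagonal entries -18, -4/9, 2.
Counting signs: 1 positive, 2 negative.
Hence Q is indefinite.
⟨·,·⟩ is an inner product exactly when A is positive definite.

no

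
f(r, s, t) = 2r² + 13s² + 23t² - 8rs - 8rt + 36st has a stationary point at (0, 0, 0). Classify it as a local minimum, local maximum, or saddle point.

saddle point

The Hessian at the origin is H = [[4, -8, -8], [-8, 26, 36], [-8, 36, 46]].
Symmetric row and column elimination reduces H to a congruent diagonal form with pivots 4, 10, -10.
Counting signs: 2 positive, 1 negative.
H is indefinite, so the origin is a saddle point.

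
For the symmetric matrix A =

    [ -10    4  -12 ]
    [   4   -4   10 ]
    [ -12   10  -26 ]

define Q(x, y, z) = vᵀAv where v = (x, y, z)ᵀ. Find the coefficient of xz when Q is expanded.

-24

The coefficient of xz is A[1,3] + A[3,1] = 2·(-12) = -24.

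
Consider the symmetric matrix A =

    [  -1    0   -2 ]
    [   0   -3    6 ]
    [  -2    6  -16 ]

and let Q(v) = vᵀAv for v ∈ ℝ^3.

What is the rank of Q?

2

Congruent diagonalization of A (simultaneous row and column reduction) yields pivots -1, -3, 0.
Counting signs: 2 negative, 1 zero.
The rank is the number of nonzero pivots: 2.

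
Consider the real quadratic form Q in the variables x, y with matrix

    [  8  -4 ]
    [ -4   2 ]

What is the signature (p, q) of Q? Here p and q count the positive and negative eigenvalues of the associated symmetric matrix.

(1, 0)

Applying the same elementary operations to the rows and columns of A produces a congruent diagonal matrix with entries 8, 0.
That gives 1 positive, 1 zero pivots.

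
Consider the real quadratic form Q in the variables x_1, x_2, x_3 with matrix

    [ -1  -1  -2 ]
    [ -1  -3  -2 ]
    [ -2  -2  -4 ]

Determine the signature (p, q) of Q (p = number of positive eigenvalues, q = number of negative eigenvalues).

(0, 2)

Symmetric row and column elimination reduces A to a congruent diagonal form with pivots -1, -2, 0.
That gives 2 negative, 1 zero pivots.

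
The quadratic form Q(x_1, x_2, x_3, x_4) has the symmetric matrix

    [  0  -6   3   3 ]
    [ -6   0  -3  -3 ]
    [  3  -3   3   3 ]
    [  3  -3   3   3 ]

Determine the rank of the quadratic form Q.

2

Row reduction of A gives 2 nonzero rows, so rank A = 2.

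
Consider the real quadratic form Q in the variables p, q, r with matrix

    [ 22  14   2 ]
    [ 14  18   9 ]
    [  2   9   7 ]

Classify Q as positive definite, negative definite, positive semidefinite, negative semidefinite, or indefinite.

positive definite

Row-reducing A symmetrically gives the diagonal entries 22, 100/11, 1/4.
So there are 3 positive pivots.
Hence Q is positive definite.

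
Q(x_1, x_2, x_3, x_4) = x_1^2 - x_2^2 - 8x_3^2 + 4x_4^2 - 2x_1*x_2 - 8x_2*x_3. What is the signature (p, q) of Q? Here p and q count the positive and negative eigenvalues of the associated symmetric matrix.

(2, 1)

The associated matrix is A = [[1, -1, 0, 0], [-1, -1, -4, 0], [0, -4, -8, 0], [0, 0, 0, 4]].
Symmetric row and column elimination reduces A to a congruent diagonal form with pivots 1, -2, 0, 4.
Counting signs: 2 positive, 1 negative, 1 zero.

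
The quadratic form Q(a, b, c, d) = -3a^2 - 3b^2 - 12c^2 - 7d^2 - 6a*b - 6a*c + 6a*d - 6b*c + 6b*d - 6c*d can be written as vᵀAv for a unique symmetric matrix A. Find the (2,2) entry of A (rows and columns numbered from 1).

The coefficient of b^2 in Q is -3, and that is exactly A[2,2].

-3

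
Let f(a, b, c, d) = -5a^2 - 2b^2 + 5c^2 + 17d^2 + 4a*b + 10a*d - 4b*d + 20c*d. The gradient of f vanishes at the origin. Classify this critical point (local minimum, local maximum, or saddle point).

saddle point

The Hessian at the origin is H = [[-10, 4, 0, 10], [4, -4, 0, -4], [0, 0, 10, 20], [10, -4, 20, 34]].
Applying the same elementary operations to the rows and columns of H produces a congruent diagonal matrix with entries -10, -12/5, 10, 4.
That gives 2 positive, 2 negative pivots.
H is indefinite, so the origin is a saddle point.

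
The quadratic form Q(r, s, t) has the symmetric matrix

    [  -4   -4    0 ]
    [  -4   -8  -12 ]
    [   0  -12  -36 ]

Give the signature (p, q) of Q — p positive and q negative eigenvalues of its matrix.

Congruent diagonalization of A (simultaneous row and column reduction) yields pivots -4, -4, 0.
Counting signs: 2 negative, 1 zero.

(0, 2)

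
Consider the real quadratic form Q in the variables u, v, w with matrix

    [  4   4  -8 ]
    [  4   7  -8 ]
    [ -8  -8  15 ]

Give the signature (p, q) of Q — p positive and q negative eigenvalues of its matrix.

(2, 1)

Symmetric row and column elimination reduces A to a congruent diagonal form with pivots 4, 3, -1.
So there are 2 positive, 1 negative pivots.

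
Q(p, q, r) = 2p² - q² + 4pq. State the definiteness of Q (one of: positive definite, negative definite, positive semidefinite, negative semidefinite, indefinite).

indefinite

The associated matrix is A = [[2, 2, 0], [2, -1, 0], [0, 0, 0]].
Congruent diagonalization of A (simultaneous row and column reduction) yields pivots 2, -3, 0.
Counting signs: 1 positive, 1 negative, 1 zero.
Hence Q is indefinite.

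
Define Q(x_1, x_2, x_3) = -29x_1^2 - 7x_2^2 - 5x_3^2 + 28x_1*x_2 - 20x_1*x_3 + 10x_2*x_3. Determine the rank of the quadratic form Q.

3

The symmetric matrix is A = [[-29, 14, -10], [14, -7, 5], [-10, 5, -5]].
Applying the same elementary operations to the rows and columns of A produces a congruent diagonal matrix with entries -29, -7/29, -10/7.
Counting signs: 3 negative.
The rank is the number of nonzero pivots: 3.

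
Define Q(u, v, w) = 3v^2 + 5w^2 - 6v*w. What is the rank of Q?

The associated matrix is A = [[0, 0, 0], [0, 3, -3], [0, -3, 5]].
Symmetric row and column elimination reduces A to a congruent diagonal form with pivots 0, 3, 2.
So there are 2 positive, 1 zero pivots.
The rank is the number of nonzero pivots: 2.

2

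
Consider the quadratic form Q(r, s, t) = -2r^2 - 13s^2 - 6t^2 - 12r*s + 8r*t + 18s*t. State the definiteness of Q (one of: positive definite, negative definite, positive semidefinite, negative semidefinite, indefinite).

indefinite

The symmetric matrix is A = [[-2, -6, 4], [-6, -13, 9], [4, 9, -6]].
Congruent diagonalization of A (simultaneous row and column reduction) yields pivots -2, 5, 1/5.
So there are 2 positive, 1 negative pivots.
Hence Q is indefinite.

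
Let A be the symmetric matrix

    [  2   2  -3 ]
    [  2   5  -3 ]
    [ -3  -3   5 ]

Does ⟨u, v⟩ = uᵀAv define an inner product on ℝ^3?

Applying the same elementary operations to the rows and columns of A produces a congruent diagonal matrix with entries 2, 3, 1/2.
So there are 3 positive pivots.
Hence Q is positive definite.
⟨·,·⟩ is an inner product exactly when A is positive definite.

yes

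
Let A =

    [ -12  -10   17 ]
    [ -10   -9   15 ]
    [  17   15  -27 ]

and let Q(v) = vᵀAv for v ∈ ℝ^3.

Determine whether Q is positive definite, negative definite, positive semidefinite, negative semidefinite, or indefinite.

negative definite

Leading principal minors: Δ_1 = -12, Δ_2 = 8, Δ_3 = -15.
The signs alternate starting with Δ_1 < 0, so by Sylvester's criterion Q is negative definite.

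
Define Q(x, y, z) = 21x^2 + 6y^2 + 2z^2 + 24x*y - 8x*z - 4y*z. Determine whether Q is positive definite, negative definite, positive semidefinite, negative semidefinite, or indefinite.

The associated matrix is A = [[21, 12, -4], [12, 6, -2], [-4, -2, 2]].
An LDLᵀ factorisation of A has diagonal entries 21, -6/7, 4/3.
So there are 2 positive, 1 negative pivots.
Hence Q is indefinite.

indefinite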